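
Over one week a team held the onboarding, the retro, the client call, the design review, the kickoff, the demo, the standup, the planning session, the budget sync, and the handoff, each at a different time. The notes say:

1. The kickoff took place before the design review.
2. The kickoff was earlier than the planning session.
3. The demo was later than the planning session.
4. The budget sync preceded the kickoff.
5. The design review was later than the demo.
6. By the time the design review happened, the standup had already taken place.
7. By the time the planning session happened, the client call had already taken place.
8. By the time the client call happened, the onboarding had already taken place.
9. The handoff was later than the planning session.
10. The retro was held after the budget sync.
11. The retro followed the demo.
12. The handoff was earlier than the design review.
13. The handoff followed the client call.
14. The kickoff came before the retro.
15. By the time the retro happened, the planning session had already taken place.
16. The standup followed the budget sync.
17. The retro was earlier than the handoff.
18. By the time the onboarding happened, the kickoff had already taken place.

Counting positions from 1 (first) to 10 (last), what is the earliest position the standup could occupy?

2

The budget sync must come before the standup — 1 forced predecessor.
Nothing else is forced ahead of the standup, so its earliest slot is position 1 + 1 = 2.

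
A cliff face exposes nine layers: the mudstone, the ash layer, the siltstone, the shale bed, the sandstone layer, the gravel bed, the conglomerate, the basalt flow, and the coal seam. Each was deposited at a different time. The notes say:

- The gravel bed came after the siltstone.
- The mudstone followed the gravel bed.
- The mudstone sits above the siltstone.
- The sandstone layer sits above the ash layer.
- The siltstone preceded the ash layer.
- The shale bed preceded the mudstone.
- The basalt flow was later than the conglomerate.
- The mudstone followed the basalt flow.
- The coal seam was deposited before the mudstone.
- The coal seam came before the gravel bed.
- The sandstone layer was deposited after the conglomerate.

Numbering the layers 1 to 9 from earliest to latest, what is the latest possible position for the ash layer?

The ash layer must come before the sandstone layer — 1 layer forced after it.
Everything else can be placed before the ash layer in some valid order, so the ash layer can sit as late as position 9 − 1 = 8.

8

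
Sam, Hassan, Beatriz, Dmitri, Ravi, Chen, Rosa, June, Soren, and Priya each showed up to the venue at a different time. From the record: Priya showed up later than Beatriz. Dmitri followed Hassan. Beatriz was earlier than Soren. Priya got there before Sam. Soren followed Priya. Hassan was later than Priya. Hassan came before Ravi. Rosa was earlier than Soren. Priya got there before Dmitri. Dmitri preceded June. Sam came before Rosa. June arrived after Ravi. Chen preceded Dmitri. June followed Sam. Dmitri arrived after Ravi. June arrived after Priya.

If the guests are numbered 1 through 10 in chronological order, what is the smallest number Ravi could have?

Beatriz, Hassan, and Priya must all come before Ravi — 3 forced predecessors.
Nothing else is forced ahead of Ravi, so their earliest slot is position 3 + 1 = 4.

4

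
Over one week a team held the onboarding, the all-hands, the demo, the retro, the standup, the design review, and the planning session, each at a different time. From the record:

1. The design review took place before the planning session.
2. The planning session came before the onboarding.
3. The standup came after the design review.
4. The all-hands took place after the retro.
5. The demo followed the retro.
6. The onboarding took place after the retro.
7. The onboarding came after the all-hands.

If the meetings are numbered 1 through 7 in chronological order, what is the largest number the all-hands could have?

The all-hands must come before the onboarding — 1 meeting forced after it.
Everything else can be placed before the all-hands in some valid order, so the all-hands can sit as late as position 7 − 1 = 6.

6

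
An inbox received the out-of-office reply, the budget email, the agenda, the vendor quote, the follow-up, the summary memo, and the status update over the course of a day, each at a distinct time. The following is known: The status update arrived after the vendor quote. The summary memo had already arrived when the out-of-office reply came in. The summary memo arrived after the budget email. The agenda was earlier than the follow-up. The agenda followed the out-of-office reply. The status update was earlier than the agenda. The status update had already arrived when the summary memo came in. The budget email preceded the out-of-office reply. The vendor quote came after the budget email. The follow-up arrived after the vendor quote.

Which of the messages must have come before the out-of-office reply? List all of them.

the budget email, the status update, the summary memo, the vendor quote

Directly stated before the out-of-office reply: the budget email and the summary memo.
The status update reaches the out-of-office reply via the status update → the summary memo → the out-of-office reply.
The vendor quote reaches the out-of-office reply via the vendor quote → the status update → the summary memo → the out-of-office reply.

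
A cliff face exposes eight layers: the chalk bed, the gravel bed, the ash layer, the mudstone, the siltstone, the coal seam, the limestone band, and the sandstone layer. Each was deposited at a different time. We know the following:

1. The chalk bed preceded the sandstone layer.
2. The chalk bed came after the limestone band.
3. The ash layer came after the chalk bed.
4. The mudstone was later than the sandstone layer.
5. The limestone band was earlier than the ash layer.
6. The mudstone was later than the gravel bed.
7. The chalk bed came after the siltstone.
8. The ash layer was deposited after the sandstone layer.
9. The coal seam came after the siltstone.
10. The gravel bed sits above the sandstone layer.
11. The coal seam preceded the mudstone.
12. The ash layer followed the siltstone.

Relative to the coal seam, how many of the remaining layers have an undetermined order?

Forced before the coal seam: the siltstone; forced after the coal seam: the mudstone.
That leaves the ash layer, the chalk bed, the gravel bed, the limestone band, and the sandstone layer with no forced order relative to the coal seam — 5.

5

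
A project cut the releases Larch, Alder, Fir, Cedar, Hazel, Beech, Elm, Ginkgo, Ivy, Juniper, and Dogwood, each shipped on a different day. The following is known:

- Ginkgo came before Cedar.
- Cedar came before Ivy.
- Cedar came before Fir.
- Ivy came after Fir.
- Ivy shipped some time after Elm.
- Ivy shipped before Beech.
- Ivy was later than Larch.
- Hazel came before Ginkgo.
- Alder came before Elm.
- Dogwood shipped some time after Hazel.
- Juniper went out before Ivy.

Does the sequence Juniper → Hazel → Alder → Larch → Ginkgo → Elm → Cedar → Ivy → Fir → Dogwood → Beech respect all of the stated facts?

The constraints require Fir before Ivy, but in the proposed sequence Ivy appears ahead of Fir. That one violation is enough.

no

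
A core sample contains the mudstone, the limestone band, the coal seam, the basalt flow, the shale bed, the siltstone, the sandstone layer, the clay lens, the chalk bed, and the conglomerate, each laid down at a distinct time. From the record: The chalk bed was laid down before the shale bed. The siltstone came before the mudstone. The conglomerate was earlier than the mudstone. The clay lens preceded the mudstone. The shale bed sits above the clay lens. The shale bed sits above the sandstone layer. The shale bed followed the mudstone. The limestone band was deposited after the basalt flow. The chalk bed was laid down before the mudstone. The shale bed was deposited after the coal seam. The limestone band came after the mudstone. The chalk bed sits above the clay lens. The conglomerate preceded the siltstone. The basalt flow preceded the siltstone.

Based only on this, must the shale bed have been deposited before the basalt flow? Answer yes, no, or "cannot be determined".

no

Tracing the constraints gives the basalt flow → the siltstone → the mudstone → the shale bed, so the basalt flow must come before the shale bed.
That means the shale bed cannot be before the basalt flow.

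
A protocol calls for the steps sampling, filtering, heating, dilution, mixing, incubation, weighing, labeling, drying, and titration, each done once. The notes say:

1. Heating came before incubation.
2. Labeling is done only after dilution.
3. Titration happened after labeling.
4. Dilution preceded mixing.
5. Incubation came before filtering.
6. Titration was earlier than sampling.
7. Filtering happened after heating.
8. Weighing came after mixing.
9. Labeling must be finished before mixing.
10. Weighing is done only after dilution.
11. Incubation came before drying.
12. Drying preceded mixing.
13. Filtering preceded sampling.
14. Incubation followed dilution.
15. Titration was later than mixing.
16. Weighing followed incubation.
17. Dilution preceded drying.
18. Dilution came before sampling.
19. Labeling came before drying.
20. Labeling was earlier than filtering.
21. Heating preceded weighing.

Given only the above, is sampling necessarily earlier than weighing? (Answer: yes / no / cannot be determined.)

No chain of stated constraints runs from sampling to weighing, and none runs from weighing to sampling either.
So the relative order of sampling and weighing is not fixed by the given facts.

cannot be determined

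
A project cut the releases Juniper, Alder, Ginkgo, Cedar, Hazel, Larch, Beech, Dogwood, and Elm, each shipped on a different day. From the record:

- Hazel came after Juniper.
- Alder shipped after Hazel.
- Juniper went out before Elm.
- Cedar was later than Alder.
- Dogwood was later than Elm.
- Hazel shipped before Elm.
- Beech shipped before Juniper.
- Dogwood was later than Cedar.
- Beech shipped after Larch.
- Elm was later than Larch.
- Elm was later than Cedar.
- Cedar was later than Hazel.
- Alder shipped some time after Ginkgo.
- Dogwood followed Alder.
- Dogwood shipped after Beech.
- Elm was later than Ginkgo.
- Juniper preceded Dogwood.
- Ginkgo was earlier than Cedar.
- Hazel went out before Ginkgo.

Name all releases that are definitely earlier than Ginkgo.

Beech, Hazel, Juniper, Larch

Directly stated before Ginkgo: Hazel.
Beech reaches Ginkgo via Beech → Juniper → Hazel → Ginkgo.
Juniper reaches Ginkgo via Juniper → Hazel → Ginkgo.
Larch reaches Ginkgo via Larch → Beech → Juniper → Hazel → Ginkgo.
No chain forces Dogwood (or any of the others) ahead of Ginkgo.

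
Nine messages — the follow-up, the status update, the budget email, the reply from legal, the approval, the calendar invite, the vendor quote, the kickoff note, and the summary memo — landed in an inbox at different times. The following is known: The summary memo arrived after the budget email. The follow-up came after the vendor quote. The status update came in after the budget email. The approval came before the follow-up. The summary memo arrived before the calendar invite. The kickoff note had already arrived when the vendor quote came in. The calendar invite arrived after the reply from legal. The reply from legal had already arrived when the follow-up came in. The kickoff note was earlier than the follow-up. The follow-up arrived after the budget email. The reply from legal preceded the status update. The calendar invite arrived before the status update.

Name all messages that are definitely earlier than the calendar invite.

the budget email, the reply from legal, the summary memo

Directly stated before the calendar invite: the reply from legal and the summary memo.
The budget email reaches the calendar invite via the budget email → the summary memo → the calendar invite.
No chain forces the status update (or any of the others) ahead of the calendar invite.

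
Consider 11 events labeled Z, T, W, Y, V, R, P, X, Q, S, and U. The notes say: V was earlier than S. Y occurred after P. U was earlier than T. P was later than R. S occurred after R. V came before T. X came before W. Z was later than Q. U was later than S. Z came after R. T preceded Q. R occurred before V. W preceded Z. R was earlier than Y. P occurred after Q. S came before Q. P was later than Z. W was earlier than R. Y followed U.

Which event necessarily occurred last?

Every other event has a chain of constraints placing it before Y, so Y is last.

Y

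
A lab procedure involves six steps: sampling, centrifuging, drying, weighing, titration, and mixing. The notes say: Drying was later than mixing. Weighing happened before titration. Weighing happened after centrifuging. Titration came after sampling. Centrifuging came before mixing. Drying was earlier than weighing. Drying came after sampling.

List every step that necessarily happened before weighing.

centrifuging, drying, mixing, sampling

Directly stated before weighing: centrifuging and drying.
Mixing reaches weighing via mixing → drying → weighing.
Sampling reaches weighing via sampling → drying → weighing.
No chain forces titration ahead of weighing.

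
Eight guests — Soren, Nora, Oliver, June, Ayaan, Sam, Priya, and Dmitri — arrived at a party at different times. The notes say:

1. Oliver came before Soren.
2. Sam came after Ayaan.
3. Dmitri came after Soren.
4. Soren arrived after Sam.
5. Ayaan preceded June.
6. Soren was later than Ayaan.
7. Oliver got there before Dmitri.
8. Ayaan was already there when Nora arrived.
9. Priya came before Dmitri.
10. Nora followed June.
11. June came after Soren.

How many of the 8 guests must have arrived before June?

Directly stated before June: Ayaan and Soren.
Oliver reaches June via Oliver → Soren → June.
Sam reaches June via Sam → Soren → June.
That's Ayaan, Oliver, Sam, and Soren — 4 in all.

4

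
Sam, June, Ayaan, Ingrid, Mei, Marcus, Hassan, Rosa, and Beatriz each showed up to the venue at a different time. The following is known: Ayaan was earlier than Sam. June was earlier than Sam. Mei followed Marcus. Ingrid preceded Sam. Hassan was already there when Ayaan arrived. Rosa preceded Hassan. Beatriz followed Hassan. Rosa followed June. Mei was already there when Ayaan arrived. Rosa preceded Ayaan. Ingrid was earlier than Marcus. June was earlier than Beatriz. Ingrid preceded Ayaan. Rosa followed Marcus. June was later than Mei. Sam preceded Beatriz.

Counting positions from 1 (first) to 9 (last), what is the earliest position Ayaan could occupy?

7

Hassan, Ingrid, June, Marcus, Mei, and Rosa must all come before Ayaan — 6 forced predecessors.
Nothing else is forced ahead of Ayaan, so their earliest slot is position 6 + 1 = 7.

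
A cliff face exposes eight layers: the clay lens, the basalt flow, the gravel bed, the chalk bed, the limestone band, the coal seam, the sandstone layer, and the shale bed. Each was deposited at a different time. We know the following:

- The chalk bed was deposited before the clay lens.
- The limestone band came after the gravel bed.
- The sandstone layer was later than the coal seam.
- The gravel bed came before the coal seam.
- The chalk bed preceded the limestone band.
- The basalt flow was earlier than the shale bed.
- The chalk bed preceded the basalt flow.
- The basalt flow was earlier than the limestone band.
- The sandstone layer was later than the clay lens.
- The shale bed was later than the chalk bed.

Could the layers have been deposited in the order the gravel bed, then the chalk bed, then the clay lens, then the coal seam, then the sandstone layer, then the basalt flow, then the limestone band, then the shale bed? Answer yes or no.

Check each stated constraint against the proposed order — e.g. the chalk bed is ahead of the shale bed; the gravel bed is ahead of the limestone band. Every pair is in the required order; nothing is violated.

yes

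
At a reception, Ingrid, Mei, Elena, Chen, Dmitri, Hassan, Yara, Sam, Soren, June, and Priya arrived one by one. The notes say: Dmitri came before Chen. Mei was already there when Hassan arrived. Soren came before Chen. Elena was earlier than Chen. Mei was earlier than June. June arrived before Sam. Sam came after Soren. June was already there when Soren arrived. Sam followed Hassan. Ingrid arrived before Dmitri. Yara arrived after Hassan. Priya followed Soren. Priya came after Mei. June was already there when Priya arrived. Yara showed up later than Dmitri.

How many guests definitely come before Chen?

Directly stated before Chen: Dmitri, Elena, and Soren.
Ingrid reaches Chen via Ingrid → Dmitri → Chen.
June reaches Chen via June → Soren → Chen.
Mei reaches Chen via Mei → June → Soren → Chen.
That's Dmitri, Elena, Ingrid, June, Mei, and Soren — 6 in all.

6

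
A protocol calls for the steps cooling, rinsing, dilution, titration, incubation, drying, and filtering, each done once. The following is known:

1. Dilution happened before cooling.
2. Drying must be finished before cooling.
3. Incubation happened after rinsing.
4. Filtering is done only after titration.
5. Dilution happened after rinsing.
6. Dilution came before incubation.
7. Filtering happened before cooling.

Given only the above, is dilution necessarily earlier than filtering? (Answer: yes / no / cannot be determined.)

cannot be determined

No chain of stated constraints runs from dilution to filtering, and none runs from filtering to dilution either.
So the relative order of dilution and filtering is not fixed by the given facts.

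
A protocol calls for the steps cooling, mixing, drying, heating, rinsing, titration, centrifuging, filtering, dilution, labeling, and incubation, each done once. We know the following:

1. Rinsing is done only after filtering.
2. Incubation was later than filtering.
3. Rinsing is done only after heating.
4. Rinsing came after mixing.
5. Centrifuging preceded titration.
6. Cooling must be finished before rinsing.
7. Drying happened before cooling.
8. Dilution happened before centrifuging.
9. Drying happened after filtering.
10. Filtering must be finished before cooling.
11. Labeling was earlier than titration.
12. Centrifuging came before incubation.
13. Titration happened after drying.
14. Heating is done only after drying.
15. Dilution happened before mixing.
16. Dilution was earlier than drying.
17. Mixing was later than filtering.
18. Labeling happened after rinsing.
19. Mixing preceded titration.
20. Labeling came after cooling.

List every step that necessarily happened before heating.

Directly stated before heating: drying.
Dilution reaches heating via dilution → drying → heating.
Filtering reaches heating via filtering → drying → heating.
No chain forces incubation (or any of the others) ahead of heating.

dilution, drying, filtering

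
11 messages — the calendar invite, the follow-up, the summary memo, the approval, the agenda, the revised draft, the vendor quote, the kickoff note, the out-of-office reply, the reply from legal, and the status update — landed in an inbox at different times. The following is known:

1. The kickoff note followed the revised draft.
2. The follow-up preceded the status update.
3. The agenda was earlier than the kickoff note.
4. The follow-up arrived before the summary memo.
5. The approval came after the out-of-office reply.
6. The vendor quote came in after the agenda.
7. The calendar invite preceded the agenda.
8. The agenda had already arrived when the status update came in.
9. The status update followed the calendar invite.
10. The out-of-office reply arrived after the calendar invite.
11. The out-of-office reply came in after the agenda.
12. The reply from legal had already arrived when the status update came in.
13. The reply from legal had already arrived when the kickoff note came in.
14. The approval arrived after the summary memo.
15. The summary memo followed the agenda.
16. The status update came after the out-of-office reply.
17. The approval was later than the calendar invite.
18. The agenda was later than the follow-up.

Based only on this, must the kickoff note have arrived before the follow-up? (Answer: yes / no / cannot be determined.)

Tracing the constraints gives the follow-up → the agenda → the kickoff note, so the follow-up must come before the kickoff note.
That means the kickoff note cannot be before the follow-up.

no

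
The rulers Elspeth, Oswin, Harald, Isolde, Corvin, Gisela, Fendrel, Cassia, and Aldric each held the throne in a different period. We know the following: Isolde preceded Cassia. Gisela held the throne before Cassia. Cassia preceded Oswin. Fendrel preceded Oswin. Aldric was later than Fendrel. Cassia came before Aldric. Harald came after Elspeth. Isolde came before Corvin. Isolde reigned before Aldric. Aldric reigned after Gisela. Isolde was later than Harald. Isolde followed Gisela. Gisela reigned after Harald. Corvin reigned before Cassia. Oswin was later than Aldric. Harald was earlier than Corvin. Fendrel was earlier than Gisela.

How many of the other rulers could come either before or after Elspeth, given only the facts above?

Forced after Elspeth: Aldric, Cassia, Corvin, Gisela, Harald, Isolde, and Oswin.
That leaves Fendrel with no forced order relative to Elspeth — 1.

1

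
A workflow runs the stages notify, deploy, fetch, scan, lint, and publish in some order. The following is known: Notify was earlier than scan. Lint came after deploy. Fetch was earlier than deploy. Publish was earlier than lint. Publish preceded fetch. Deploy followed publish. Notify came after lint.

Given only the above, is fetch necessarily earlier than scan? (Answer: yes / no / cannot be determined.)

yes

Chain the constraints: fetch → deploy → lint → notify → scan. Each link is directly stated, so fetch comes before scan.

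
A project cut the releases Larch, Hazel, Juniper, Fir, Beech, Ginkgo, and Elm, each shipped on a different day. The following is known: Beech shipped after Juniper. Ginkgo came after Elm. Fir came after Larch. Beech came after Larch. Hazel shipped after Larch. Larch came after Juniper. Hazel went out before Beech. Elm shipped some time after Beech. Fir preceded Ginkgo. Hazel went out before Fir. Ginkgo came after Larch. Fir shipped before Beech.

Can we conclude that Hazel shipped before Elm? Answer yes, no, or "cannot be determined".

Chain the constraints: Hazel → Beech → Elm. Each link is directly stated, so Hazel comes before Elm.

yes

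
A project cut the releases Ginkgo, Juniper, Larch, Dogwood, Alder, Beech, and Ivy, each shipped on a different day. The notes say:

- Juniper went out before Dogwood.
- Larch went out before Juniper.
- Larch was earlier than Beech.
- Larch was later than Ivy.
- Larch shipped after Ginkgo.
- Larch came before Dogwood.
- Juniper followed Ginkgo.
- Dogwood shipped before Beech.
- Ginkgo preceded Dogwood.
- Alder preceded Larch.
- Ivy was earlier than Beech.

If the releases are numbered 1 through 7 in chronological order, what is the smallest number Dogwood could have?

6

Alder, Ginkgo, Ivy, Juniper, and Larch must all come before Dogwood — 5 forced predecessors.
Nothing else is forced ahead of Dogwood, so its earliest slot is position 5 + 1 = 6.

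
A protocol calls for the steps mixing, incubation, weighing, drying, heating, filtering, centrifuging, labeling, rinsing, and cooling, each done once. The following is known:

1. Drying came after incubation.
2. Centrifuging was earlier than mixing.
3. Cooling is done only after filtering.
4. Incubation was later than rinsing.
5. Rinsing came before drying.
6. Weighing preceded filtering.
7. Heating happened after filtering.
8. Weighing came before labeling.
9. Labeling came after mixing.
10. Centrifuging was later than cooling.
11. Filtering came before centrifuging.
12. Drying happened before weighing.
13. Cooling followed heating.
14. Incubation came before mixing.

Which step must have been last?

labeling

Every other step has a chain of constraints placing it before labeling, so labeling is last.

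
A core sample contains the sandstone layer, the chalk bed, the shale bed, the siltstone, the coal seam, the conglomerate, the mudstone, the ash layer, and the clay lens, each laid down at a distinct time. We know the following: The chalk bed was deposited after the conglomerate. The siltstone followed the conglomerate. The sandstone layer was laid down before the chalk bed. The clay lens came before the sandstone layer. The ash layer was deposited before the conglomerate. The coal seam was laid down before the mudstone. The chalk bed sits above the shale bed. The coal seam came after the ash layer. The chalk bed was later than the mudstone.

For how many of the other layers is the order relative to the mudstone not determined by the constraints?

Forced before the mudstone: the ash layer and the coal seam; forced after the mudstone: the chalk bed.
That leaves the clay lens, the conglomerate, the sandstone layer, the shale bed, and the siltstone with no forced order relative to the mudstone — 5.

5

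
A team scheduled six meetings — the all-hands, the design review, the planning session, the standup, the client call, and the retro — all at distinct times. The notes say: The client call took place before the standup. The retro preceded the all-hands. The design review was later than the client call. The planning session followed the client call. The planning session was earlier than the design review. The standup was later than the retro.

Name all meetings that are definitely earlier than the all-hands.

the retro

Directly stated before the all-hands: the retro.
No chain forces the standup (or any of the others) ahead of the all-hands.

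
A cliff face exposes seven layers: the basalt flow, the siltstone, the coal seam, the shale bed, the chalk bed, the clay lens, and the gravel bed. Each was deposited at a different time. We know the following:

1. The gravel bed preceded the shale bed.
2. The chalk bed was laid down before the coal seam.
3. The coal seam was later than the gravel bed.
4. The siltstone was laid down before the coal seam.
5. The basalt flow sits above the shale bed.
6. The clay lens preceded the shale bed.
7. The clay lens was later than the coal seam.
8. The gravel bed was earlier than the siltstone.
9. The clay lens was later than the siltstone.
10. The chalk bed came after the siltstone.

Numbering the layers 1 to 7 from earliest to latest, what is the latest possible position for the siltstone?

2

The siltstone must come before the basalt flow, the chalk bed, the clay lens, the coal seam, and the shale bed — 5 layers forced after it.
Everything else can be placed before the siltstone in some valid order, so the siltstone can sit as late as position 7 − 5 = 2.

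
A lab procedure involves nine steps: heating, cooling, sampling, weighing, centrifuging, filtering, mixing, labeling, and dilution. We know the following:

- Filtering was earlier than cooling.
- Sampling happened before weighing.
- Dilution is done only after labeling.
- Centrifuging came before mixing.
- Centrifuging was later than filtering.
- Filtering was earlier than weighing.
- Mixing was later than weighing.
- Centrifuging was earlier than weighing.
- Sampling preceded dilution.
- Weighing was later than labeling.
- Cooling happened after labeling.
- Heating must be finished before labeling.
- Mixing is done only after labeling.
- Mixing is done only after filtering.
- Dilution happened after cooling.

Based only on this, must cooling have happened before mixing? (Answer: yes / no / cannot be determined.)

cannot be determined

No chain of stated constraints runs from cooling to mixing, and none runs from mixing to cooling either.
So the relative order of cooling and mixing is not fixed by the given facts.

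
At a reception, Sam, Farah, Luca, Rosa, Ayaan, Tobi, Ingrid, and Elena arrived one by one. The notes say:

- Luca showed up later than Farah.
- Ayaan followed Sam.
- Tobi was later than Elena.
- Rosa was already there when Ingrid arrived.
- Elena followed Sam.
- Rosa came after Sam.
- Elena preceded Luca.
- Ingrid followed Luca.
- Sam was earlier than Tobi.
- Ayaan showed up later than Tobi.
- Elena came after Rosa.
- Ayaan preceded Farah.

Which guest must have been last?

Ingrid

Every other guest has a chain of constraints placing them before Ingrid, so Ingrid is last.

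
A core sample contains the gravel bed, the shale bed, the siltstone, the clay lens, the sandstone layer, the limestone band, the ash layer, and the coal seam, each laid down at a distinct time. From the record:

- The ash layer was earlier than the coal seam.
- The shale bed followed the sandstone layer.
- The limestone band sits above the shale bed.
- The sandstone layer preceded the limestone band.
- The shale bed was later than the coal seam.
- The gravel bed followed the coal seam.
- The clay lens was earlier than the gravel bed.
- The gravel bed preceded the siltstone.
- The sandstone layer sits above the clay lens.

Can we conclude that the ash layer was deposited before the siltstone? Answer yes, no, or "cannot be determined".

yes

Chain the constraints: the ash layer → the coal seam → the gravel bed → the siltstone. Each link is directly stated, so the ash layer comes before the siltstone.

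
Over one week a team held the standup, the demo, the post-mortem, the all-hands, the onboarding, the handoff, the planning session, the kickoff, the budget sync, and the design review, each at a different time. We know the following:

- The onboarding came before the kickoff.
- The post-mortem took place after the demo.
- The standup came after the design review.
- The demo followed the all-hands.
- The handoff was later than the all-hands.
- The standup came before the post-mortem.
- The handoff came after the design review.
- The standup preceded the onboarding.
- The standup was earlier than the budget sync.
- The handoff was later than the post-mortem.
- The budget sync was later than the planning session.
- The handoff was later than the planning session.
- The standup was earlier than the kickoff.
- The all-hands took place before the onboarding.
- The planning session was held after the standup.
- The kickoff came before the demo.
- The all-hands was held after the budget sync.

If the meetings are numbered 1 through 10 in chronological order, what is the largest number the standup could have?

2

The standup must come before the all-hands, the budget sync, the demo, the handoff, the kickoff, the onboarding, the planning session, and the post-mortem — 8 meetings forced after it.
Everything else can be placed before the standup in some valid order, so the standup can sit as late as position 10 − 8 = 2.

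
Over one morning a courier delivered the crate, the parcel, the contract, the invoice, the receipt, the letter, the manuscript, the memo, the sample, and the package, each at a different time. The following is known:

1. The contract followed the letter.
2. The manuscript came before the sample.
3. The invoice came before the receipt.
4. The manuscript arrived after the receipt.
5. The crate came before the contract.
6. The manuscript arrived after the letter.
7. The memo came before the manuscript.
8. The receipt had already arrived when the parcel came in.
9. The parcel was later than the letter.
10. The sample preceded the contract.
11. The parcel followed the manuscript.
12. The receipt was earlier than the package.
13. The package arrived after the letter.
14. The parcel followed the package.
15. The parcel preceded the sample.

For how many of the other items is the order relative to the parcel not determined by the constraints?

1

Forced before the parcel: the invoice, the letter, the manuscript, the memo, the package, and the receipt; forced after the parcel: the contract and the sample.
That leaves the crate with no forced order relative to the parcel — 1.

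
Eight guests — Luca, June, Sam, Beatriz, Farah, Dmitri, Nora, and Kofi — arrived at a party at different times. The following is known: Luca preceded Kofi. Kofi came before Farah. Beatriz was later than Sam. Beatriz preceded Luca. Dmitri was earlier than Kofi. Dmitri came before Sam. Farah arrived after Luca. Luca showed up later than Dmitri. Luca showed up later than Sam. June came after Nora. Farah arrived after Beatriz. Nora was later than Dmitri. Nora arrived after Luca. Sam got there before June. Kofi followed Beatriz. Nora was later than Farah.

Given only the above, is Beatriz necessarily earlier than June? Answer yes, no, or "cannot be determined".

yes

Chain the constraints: Beatriz → Luca → Nora → June. Each link is directly stated, so Beatriz comes before June.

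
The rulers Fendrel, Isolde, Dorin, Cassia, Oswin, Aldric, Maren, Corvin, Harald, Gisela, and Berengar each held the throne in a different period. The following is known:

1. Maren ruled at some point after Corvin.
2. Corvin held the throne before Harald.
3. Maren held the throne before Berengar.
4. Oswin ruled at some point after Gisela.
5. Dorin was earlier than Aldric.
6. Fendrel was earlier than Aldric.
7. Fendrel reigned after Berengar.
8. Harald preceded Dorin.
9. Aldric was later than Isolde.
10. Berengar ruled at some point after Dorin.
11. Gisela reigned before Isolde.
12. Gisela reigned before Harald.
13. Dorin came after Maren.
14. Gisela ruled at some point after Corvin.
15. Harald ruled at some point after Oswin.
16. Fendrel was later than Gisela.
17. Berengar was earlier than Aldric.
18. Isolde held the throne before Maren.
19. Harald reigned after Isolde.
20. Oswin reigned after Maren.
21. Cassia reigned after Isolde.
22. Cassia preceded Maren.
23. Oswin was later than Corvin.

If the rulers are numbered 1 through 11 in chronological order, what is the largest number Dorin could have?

8

Dorin must come before Aldric, Berengar, and Fendrel — 3 rulers forced after them.
Everything else can be placed before Dorin in some valid order, so Dorin can sit as late as position 11 − 3 = 8.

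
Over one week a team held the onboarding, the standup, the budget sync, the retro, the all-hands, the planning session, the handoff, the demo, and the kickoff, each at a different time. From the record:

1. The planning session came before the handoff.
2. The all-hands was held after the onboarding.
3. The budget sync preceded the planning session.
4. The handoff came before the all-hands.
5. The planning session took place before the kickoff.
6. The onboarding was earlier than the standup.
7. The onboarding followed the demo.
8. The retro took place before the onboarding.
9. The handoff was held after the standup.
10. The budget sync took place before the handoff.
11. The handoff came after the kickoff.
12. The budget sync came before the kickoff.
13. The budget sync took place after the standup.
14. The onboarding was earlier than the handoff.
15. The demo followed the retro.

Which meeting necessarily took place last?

Every other meeting has a chain of constraints placing it before the all-hands, so the all-hands is last.

the all-hands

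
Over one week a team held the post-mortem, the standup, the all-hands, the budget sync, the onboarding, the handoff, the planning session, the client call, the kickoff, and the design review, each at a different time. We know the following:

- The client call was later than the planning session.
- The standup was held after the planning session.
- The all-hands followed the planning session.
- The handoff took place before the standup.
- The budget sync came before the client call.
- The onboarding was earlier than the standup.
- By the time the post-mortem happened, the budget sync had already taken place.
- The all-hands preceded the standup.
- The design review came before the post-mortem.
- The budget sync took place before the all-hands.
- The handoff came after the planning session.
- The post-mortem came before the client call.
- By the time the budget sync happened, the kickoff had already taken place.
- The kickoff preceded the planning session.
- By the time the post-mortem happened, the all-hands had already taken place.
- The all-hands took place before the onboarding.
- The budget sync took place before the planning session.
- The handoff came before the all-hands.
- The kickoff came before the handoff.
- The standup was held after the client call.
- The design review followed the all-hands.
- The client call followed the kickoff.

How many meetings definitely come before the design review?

Directly stated before the design review: the all-hands.
The budget sync reaches the design review via the budget sync → the all-hands → the design review.
The handoff reaches the design review via the handoff → the all-hands → the design review.
The kickoff reaches the design review via the kickoff → the planning session → the all-hands → the design review.
Likewise the planning session reaches the design review by chaining the stated constraints.
That's the all-hands, the budget sync, the handoff, the kickoff, and the planning session — 5 in all.

5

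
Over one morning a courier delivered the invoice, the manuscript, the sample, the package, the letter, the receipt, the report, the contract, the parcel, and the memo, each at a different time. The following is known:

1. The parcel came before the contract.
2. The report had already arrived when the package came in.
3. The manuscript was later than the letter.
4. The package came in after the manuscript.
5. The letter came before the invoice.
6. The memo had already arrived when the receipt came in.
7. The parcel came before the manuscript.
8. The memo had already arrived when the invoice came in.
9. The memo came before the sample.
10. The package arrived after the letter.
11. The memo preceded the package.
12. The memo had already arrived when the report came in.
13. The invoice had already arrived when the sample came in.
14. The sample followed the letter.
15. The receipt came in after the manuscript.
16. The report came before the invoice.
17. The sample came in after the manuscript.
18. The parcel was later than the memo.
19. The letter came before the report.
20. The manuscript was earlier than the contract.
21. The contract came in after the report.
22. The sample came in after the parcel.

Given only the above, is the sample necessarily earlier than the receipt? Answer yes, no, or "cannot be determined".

No chain of stated constraints runs from the sample to the receipt, and none runs from the receipt to the sample either.
So the relative order of the sample and the receipt is not fixed by the given facts.

cannot be determined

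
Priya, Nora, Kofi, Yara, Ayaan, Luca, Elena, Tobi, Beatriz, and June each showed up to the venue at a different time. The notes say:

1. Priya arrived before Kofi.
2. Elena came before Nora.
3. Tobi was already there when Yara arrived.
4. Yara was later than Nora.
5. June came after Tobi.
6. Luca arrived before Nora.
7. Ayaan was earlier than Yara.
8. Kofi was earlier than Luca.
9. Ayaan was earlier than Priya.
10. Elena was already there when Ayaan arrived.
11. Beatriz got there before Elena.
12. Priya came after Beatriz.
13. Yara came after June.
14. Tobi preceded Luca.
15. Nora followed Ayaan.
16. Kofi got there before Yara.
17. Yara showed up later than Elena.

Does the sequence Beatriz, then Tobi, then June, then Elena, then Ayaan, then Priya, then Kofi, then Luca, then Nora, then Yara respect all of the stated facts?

Check each stated constraint against the proposed order — e.g. June is ahead of Yara; Tobi is ahead of Yara. Every pair is in the required order; nothing is violated.

yes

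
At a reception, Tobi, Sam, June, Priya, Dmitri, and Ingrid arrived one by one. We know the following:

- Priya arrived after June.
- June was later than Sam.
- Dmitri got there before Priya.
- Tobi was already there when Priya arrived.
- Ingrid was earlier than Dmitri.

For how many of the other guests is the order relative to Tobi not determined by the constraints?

4

Forced after Tobi: Priya.
That leaves Dmitri, Ingrid, June, and Sam with no forced order relative to Tobi — 4.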